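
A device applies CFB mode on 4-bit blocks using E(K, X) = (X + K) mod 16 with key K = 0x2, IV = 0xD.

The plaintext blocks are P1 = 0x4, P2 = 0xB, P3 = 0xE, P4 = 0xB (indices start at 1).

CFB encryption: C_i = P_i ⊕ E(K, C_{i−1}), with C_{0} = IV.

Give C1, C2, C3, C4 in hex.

C1 = 0xB, C2 = 0x6, C3 = 0x6, C4 = 0x3

C1: E(K, 0xD) = 0xF; 0x4 ⊕ 0xF = 0xB.
C2: E(K, 0xB) = 0xD; 0xB ⊕ 0xD = 0x6.
C3: E(K, 0x6) = 0x8; 0xE ⊕ 0x8 = 0x6.
C4: E(K, 0x6) = 0x8; 0xB ⊕ 0x8 = 0x3.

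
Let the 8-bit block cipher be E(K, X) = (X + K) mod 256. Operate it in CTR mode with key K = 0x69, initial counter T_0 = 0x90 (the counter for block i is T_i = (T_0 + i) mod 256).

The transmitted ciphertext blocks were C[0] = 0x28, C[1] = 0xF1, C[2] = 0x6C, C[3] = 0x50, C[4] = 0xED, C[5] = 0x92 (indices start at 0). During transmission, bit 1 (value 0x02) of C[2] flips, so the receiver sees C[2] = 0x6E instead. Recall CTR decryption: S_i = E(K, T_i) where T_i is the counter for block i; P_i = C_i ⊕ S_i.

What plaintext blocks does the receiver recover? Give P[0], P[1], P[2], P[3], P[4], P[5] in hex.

Only C[2] changed, to 0x6E. In CTR, a change in C_i flips the same bit in P_i only; the keystream is unaffected. Decrypting the received ciphertext:
P[0]: T = 0x90, S = E(K, T) = 0xF9; 0x28 ⊕ 0xF9 = 0xD1.
P[1]: T = 0x91, S = E(K, T) = 0xFA; 0xF1 ⊕ 0xFA = 0x0B.
P[2]: T = 0x92, S = E(K, T) = 0xFB; 0x6E ⊕ 0xFB = 0x95.
P[3]: T = 0x93, S = E(K, T) = 0xFC; 0x50 ⊕ 0xFC = 0xAC.
P[4]: T = 0x94, S = E(K, T) = 0xFD; 0xED ⊕ 0xFD = 0x10.
P[5]: T = 0x95, S = E(K, T) = 0xFE; 0x92 ⊕ 0xFE = 0x6C.
Blocks that differ from the original plaintext: P[2].

P[0] = 0xD1, P[1] = 0x0B, P[2] = 0x95, P[3] = 0xAC, P[4] = 0x10, P[5] = 0x6C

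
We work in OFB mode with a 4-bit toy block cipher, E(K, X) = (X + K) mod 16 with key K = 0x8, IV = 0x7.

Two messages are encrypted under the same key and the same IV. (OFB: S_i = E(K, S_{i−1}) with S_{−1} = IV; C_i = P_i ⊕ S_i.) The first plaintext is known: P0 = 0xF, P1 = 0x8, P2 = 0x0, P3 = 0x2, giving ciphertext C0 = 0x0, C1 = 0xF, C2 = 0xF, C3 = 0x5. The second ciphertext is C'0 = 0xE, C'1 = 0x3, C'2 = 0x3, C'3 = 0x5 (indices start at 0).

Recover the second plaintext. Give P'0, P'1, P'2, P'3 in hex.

P'0 = 0x1, P'1 = 0x4, P'2 = 0xC, P'3 = 0x2

In OFB with a reused IV, both messages share the same keystream S_i, so C_i ⊕ C'_i = P_i ⊕ P'_i and thus P'_i = P_i ⊕ C_i ⊕ C'_i.
P'0: 0xF ⊕ 0x0 ⊕ 0xE = 0x1.
P'1: 0x8 ⊕ 0xF ⊕ 0x3 = 0x4.
P'2: 0x0 ⊕ 0xF ⊕ 0x3 = 0xC.
P'3: 0x2 ⊕ 0x5 ⊕ 0x5 = 0x2.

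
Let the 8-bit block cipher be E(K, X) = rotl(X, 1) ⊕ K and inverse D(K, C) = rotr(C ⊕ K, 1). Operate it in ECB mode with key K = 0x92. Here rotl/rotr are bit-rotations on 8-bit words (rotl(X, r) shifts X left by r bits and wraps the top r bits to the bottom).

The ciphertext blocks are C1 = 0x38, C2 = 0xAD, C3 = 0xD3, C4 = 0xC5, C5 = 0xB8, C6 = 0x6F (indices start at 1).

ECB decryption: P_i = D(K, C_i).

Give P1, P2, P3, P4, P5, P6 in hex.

P1 = 0x55, P2 = 0x9F, P3 = 0xA0, P4 = 0xAB, P5 = 0x15, P6 = 0xFE

P1: D(K, 0x38) = 0x55.
P2: D(K, 0xAD) = 0x9F.
P3: D(K, 0xD3) = 0xA0.
P4: D(K, 0xC5) = 0xAB.
P5: D(K, 0xB8) = 0x15.
P6: D(K, 0x6F) = 0xFE.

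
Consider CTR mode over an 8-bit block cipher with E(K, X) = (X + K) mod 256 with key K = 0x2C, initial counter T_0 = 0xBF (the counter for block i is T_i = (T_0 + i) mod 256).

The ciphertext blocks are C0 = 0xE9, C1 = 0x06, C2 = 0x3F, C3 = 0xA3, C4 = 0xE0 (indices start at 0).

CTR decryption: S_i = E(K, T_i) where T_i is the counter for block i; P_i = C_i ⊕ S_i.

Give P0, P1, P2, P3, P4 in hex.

P0 = 0x02, P1 = 0xEA, P2 = 0xD2, P3 = 0x4D, P4 = 0x0F

P0: T = 0xBF, S = E(K, T) = 0xEB; 0xE9 ⊕ 0xEB = 0x02.
P1: T = 0xC0, S = E(K, T) = 0xEC; 0x06 ⊕ 0xEC = 0xEA.
P2: T = 0xC1, S = E(K, T) = 0xED; 0x3F ⊕ 0xED = 0xD2.
P3: T = 0xC2, S = E(K, T) = 0xEE; 0xA3 ⊕ 0xEE = 0x4D.
P4: T = 0xC3, S = E(K, T) = 0xEF; 0xE0 ⊕ 0xEF = 0x0F.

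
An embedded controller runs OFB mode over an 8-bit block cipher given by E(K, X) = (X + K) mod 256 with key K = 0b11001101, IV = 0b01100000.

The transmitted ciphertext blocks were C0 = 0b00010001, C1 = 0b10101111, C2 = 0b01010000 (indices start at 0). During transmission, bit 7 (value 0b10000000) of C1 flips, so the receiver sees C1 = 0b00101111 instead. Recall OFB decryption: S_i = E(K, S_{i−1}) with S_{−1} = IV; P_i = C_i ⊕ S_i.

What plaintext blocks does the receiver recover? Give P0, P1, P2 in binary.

P0 = 0b00111100, P1 = 0b11010101, P2 = 0b10010111

Only C1 changed, to 0b00101111. In OFB, a change in C_i flips the same bit in P_i only; the keystream is unaffected. Decrypting the received ciphertext:
P0: S = E(K, 0b01100000) = 0b00101101; 0b00010001 ⊕ 0b00101101 = 0b00111100.
P1: S = E(K, 0b00101101) = 0b11111010; 0b00101111 ⊕ 0b11111010 = 0b11010101.
P2: S = E(K, 0b11111010) = 0b11000111; 0b01010000 ⊕ 0b11000111 = 0b10010111.
Blocks that differ from the original plaintext: P1.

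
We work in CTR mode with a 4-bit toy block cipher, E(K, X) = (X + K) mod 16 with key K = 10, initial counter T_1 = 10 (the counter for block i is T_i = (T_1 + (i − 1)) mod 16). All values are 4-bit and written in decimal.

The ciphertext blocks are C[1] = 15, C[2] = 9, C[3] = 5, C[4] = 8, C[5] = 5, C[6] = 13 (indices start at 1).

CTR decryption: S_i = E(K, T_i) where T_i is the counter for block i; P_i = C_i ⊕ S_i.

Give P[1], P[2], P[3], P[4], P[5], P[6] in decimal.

P[1]: T = 10, S = E(K, T) = 4; 15 ⊕ 4 = 11.
P[2]: T = 11, S = E(K, T) = 5; 9 ⊕ 5 = 12.
P[3]: T = 12, S = E(K, T) = 6; 5 ⊕ 6 = 3.
P[4]: T = 13, S = E(K, T) = 7; 8 ⊕ 7 = 15.
P[5]: T = 14, S = E(K, T) = 8; 5 ⊕ 8 = 13.
P[6]: T = 15, S = E(K, T) = 9; 13 ⊕ 9 = 4.

P[1] = 11, P[2] = 12, P[3] = 3, P[4] = 15, P[5] = 13, P[6] = 4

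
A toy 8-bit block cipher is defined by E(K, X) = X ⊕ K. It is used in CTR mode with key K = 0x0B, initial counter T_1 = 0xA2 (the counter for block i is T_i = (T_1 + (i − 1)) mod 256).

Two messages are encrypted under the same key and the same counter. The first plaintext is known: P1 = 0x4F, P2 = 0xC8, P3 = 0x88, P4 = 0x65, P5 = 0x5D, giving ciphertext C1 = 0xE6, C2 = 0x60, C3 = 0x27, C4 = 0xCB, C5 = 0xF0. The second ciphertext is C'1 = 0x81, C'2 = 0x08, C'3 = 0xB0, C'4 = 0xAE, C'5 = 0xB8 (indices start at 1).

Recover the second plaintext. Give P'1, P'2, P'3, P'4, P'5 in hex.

In CTR with a reused counter, both messages share the same keystream S_i, so C_i ⊕ C'_i = P_i ⊕ P'_i and thus P'_i = P_i ⊕ C_i ⊕ C'_i.
P'1: 0x4F ⊕ 0xE6 ⊕ 0x81 = 0x28.
P'2: 0xC8 ⊕ 0x60 ⊕ 0x08 = 0xA0.
P'3: 0x88 ⊕ 0x27 ⊕ 0xB0 = 0x1F.
P'4: 0x65 ⊕ 0xCB ⊕ 0xAE = 0x00.
P'5: 0x5D ⊕ 0xF0 ⊕ 0xB8 = 0x15.

P'1 = 0x28, P'2 = 0xA0, P'3 = 0x1F, P'4 = 0x00, P'5 = 0x15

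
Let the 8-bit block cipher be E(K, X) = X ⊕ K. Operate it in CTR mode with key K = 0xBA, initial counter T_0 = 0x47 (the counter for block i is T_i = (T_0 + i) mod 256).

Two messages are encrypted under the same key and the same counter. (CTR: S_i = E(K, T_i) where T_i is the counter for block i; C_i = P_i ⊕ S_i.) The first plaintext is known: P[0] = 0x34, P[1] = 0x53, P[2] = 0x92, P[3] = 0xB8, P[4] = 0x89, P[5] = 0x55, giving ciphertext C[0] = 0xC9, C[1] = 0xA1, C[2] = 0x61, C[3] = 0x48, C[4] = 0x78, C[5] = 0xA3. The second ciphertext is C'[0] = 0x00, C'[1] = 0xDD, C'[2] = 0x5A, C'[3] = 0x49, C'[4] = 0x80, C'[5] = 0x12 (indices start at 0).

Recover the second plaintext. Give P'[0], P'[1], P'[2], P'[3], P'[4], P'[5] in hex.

In CTR with a reused counter, both messages share the same keystream S_i, so C_i ⊕ C'_i = P_i ⊕ P'_i and thus P'_i = P_i ⊕ C_i ⊕ C'_i.
P'[0]: 0x34 ⊕ 0xC9 ⊕ 0x00 = 0xFD.
P'[1]: 0x53 ⊕ 0xA1 ⊕ 0xDD = 0x2F.
P'[2]: 0x92 ⊕ 0x61 ⊕ 0x5A = 0xA9.
P'[3]: 0xB8 ⊕ 0x48 ⊕ 0x49 = 0xB9.
P'[4]: 0x89 ⊕ 0x78 ⊕ 0x80 = 0x71.
P'[5]: 0x55 ⊕ 0xA3 ⊕ 0x12 = 0xE4.

P'[0] = 0xFD, P'[1] = 0x2F, P'[2] = 0xA9, P'[3] = 0xB9, P'[4] = 0x71, P'[5] = 0xE4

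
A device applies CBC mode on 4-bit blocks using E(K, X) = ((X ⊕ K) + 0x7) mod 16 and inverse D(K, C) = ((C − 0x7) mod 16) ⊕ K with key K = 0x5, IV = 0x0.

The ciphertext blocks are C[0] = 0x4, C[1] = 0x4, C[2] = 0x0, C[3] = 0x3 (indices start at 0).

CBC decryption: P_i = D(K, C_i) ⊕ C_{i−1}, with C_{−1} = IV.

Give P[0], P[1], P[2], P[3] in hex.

P[0] = 0x8, P[1] = 0xC, P[2] = 0x8, P[3] = 0x9

P[0]: D(K, 0x4) = 0x8; 0x8 ⊕ 0x0 = 0x8.
P[1]: D(K, 0x4) = 0x8; 0x8 ⊕ 0x4 = 0xC.
P[2]: D(K, 0x0) = 0xC; 0xC ⊕ 0x4 = 0x8.
P[3]: D(K, 0x3) = 0x9; 0x9 ⊕ 0x0 = 0x9.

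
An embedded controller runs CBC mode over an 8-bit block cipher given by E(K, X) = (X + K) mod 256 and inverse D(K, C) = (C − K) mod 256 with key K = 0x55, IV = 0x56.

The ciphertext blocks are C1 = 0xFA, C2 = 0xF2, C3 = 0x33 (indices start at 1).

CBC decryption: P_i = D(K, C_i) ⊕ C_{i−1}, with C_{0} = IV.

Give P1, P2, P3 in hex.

P1 = 0xF3, P2 = 0x67, P3 = 0x2C

P1: D(K, 0xFA) = 0xA5; 0xA5 ⊕ 0x56 = 0xF3.
P2: D(K, 0xF2) = 0x9D; 0x9D ⊕ 0xFA = 0x67.
P3: D(K, 0x33) = 0xDE; 0xDE ⊕ 0xF2 = 0x2C.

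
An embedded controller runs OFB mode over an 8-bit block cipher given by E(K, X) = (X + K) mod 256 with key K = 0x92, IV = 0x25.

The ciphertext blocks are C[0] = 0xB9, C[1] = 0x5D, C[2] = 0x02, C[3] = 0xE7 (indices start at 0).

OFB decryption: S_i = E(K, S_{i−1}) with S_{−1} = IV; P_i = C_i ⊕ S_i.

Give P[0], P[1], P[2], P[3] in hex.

P[0]: S = E(K, 0x25) = 0xB7; 0xB9 ⊕ 0xB7 = 0x0E.
P[1]: S = E(K, 0xB7) = 0x49; 0x5D ⊕ 0x49 = 0x14.
P[2]: S = E(K, 0x49) = 0xDB; 0x02 ⊕ 0xDB = 0xD9.
P[3]: S = E(K, 0xDB) = 0x6D; 0xE7 ⊕ 0x6D = 0x8A.

P[0] = 0x0E, P[1] = 0x14, P[2] = 0xD9, P[3] = 0x8A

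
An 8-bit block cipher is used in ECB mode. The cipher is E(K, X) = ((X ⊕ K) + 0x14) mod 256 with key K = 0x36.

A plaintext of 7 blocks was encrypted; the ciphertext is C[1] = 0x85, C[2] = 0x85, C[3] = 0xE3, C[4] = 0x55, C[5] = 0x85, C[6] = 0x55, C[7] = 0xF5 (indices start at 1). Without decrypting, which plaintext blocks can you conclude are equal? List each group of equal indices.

P[1] = P[2] = P[5]; P[4] = P[6]

ECB encrypts each block independently with the same key, so equal ciphertext blocks imply equal plaintext blocks.
C[1] = C[2] = C[5] = 0x85, so P[1] = P[2] = P[5].
C[4] = C[6] = 0x55, so P[4] = P[6].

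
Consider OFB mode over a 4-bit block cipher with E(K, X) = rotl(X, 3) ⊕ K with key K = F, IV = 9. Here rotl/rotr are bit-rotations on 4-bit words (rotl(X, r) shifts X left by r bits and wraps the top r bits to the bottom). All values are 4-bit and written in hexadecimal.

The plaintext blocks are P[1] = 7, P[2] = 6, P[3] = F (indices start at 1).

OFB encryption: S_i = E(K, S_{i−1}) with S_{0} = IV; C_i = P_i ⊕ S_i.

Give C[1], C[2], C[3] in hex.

C[1]: S = E(K, 9) = 3; 7 ⊕ 3 = 4.
C[2]: S = E(K, 3) = 6; 6 ⊕ 6 = 0.
C[3]: S = E(K, 6) = C; F ⊕ C = 3.

C[1] = 4, C[2] = 0, C[3] = 3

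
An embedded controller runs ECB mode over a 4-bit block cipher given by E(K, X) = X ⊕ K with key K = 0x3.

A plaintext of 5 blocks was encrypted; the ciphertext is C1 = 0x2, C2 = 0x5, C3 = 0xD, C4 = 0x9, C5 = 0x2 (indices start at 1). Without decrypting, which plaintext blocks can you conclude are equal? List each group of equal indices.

ECB encrypts each block independently with the same key, so equal ciphertext blocks imply equal plaintext blocks.
C1 = C5 = 0x2, so P1 = P5.

P1 = P5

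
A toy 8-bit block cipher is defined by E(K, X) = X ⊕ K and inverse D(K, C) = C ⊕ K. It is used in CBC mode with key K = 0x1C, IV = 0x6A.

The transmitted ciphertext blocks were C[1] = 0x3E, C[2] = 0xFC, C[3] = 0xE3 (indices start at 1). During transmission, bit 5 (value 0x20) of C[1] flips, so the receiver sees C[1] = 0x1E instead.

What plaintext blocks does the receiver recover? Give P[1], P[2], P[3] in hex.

CBC decryption: P_i = D(K, C_i) ⊕ C_{i−1}, with C_{0} = IV.
Only C[1] changed, to 0x1E. In CBC, a change in C_i garbles P_i and flips the same bit in P_{i+1}. Decrypting the received ciphertext:
P[1]: D(K, 0x1E) = 0x02; 0x02 ⊕ 0x6A = 0x68.
P[2]: D(K, 0xFC) = 0xE0; 0xE0 ⊕ 0x1E = 0xFE.
P[3]: D(K, 0xE3) = 0xFF; 0xFF ⊕ 0xFC = 0x03.
Blocks that differ from the original plaintext: P[1], P[2].

P[1] = 0x68, P[2] = 0xFE, P[3] = 0x03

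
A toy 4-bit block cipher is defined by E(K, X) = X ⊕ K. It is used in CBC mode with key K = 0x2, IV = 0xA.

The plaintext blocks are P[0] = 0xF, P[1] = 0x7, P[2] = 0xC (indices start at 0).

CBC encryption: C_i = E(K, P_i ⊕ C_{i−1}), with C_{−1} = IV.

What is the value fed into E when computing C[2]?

0xE

C[0]: P[0] ⊕ 0xA = 0x5; E(K, 0x5) = 0x7.
C[1]: P[1] ⊕ 0x7 = 0x0; E(K, 0x0) = 0x2.
C[2]: P[2] ⊕ 0x2 = 0xE; E(K, 0xE) = 0xC.
So the input to E for block [2] is 0xE.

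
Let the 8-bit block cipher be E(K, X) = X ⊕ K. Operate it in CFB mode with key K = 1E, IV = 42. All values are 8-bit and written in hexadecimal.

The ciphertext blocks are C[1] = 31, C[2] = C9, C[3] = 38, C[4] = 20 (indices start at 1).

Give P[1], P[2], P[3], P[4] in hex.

CFB decryption: P_i = C_i ⊕ E(K, C_{i−1}), with C_{0} = IV.
P[1]: E(K, 42) = 5C; 31 ⊕ 5C = 6D.
P[2]: E(K, 31) = 2F; C9 ⊕ 2F = E6.
P[3]: E(K, C9) = D7; 38 ⊕ D7 = EF.
P[4]: E(K, 38) = 26; 20 ⊕ 26 = 06.

P[1] = 6D, P[2] = E6, P[3] = EF, P[4] = 06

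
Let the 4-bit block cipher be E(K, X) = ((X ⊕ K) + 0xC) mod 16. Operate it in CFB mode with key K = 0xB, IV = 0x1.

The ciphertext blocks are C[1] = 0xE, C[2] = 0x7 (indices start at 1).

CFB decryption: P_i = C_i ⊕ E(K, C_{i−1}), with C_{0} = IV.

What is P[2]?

P[2] = 0x6

P[2]: E(K, 0xE) = 0x1; 0x7 ⊕ 0x1 = 0x6.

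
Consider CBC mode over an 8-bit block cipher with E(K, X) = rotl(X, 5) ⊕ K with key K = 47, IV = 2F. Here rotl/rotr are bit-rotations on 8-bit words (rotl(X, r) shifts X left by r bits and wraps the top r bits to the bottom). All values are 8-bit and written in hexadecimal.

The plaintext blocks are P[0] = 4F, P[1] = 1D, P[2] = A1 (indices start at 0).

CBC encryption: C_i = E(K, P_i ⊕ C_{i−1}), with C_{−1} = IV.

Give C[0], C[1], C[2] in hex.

C[0]: P[0] ⊕ 2F = 60; E(K, 60) = 4B.
C[1]: P[1] ⊕ 4B = 56; E(K, 56) = 8D.
C[2]: P[2] ⊕ 8D = 2C; E(K, 2C) = C2.

C[0] = 4B, C[1] = 8D, C[2] = C2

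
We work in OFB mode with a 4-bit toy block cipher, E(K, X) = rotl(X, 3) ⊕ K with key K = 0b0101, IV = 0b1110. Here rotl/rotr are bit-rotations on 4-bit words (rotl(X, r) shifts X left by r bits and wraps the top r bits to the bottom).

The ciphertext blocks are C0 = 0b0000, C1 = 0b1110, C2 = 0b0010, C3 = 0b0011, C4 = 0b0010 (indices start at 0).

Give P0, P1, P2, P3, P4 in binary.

OFB decryption: S_i = E(K, S_{i−1}) with S_{−1} = IV; P_i = C_i ⊕ S_i.
P0: S = E(K, 0b1110) = 0b0010; 0b0000 ⊕ 0b0010 = 0b0010.
P1: S = E(K, 0b0010) = 0b0100; 0b1110 ⊕ 0b0100 = 0b1010.
P2: S = E(K, 0b0100) = 0b0111; 0b0010 ⊕ 0b0111 = 0b0101.
P3: S = E(K, 0b0111) = 0b1110; 0b0011 ⊕ 0b1110 = 0b1101.
P4: S = E(K, 0b1110) = 0b0010; 0b0010 ⊕ 0b0010 = 0b0000.

P0 = 0b0010, P1 = 0b1010, P2 = 0b0101, P3 = 0b1101, P4 = 0b0000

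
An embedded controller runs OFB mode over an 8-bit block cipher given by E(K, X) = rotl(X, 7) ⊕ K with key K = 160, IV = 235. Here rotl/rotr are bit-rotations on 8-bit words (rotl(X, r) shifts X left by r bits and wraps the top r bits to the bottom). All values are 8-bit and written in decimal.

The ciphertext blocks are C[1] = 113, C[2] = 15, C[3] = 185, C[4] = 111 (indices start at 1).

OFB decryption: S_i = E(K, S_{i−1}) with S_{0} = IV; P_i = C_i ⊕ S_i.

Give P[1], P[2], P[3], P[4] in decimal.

P[1] = 36, P[2] = 5, P[3] = 28, P[4] = 29

P[1]: S = E(K, 235) = 85; 113 ⊕ 85 = 36.
P[2]: S = E(K, 85) = 10; 15 ⊕ 10 = 5.
P[3]: S = E(K, 10) = 165; 185 ⊕ 165 = 28.
P[4]: S = E(K, 165) = 114; 111 ⊕ 114 = 29.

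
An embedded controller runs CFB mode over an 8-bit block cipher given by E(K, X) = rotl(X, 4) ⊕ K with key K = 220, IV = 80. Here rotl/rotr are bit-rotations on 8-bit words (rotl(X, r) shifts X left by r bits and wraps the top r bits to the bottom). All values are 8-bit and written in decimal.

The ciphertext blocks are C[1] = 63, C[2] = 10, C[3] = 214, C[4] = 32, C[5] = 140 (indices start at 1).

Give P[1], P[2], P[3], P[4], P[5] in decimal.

P[1] = 230, P[2] = 37, P[3] = 170, P[4] = 145, P[5] = 82

CFB decryption: P_i = C_i ⊕ E(K, C_{i−1}), with C_{0} = IV.
P[1]: E(K, 80) = 217; 63 ⊕ 217 = 230.
P[2]: E(K, 63) = 47; 10 ⊕ 47 = 37.
P[3]: E(K, 10) = 124; 214 ⊕ 124 = 170.
P[4]: E(K, 214) = 177; 32 ⊕ 177 = 145.
P[5]: E(K, 32) = 222; 140 ⊕ 222 = 82.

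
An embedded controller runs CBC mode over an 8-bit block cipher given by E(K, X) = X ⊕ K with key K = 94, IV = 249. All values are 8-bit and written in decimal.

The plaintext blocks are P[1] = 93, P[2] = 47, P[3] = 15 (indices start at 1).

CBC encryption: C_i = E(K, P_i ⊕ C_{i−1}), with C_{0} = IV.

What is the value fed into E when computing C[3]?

132

C[1]: P[1] ⊕ 249 = 164; E(K, 164) = 250.
C[2]: P[2] ⊕ 250 = 213; E(K, 213) = 139.
C[3]: P[3] ⊕ 139 = 132; E(K, 132) = 218.
So the input to E for block [3] is 132.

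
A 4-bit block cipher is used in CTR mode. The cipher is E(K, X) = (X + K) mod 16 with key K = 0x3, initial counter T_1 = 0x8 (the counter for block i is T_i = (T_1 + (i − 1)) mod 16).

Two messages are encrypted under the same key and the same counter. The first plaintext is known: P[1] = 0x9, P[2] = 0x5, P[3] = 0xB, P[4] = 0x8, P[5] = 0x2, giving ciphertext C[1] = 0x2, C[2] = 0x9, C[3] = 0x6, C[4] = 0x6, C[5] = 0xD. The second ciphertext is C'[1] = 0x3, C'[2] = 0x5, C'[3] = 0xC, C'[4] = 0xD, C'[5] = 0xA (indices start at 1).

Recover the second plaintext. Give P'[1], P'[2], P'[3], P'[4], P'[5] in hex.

In CTR with a reused counter, both messages share the same keystream S_i, so C_i ⊕ C'_i = P_i ⊕ P'_i and thus P'_i = P_i ⊕ C_i ⊕ C'_i.
P'[1]: 0x9 ⊕ 0x2 ⊕ 0x3 = 0x8.
P'[2]: 0x5 ⊕ 0x9 ⊕ 0x5 = 0x9.
P'[3]: 0xB ⊕ 0x6 ⊕ 0xC = 0x1.
P'[4]: 0x8 ⊕ 0x6 ⊕ 0xD = 0x3.
P'[5]: 0x2 ⊕ 0xD ⊕ 0xA = 0x5.

P'[1] = 0x8, P'[2] = 0x9, P'[3] = 0x1, P'[4] = 0x3, P'[5] = 0x5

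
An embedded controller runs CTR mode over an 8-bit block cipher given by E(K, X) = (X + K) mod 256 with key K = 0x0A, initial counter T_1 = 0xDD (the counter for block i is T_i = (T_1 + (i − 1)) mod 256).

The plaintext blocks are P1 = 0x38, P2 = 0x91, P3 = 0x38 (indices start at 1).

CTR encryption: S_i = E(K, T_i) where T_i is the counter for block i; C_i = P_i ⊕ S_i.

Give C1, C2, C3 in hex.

C1 = 0xDF, C2 = 0x79, C3 = 0xD1

C1: T = 0xDD, S = E(K, T) = 0xE7; 0x38 ⊕ 0xE7 = 0xDF.
C2: T = 0xDE, S = E(K, T) = 0xE8; 0x91 ⊕ 0xE8 = 0x79.
C3: T = 0xDF, S = E(K, T) = 0xE9; 0x38 ⊕ 0xE9 = 0xD1.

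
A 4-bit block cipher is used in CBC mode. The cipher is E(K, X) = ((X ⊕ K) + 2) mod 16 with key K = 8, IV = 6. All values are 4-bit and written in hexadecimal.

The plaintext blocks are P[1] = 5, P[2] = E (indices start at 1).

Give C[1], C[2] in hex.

C[1] = D, C[2] = D

CBC encryption: C_i = E(K, P_i ⊕ C_{i−1}), with C_{0} = IV.
C[1]: P[1] ⊕ 6 = 3; E(K, 3) = D.
C[2]: P[2] ⊕ D = 3; E(K, 3) = D.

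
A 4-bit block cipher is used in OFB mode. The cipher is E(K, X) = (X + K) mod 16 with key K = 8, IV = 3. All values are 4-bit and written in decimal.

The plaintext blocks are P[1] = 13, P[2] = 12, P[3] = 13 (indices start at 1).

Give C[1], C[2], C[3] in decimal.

C[1] = 6, C[2] = 15, C[3] = 6

OFB encryption: S_i = E(K, S_{i−1}) with S_{0} = IV; C_i = P_i ⊕ S_i.
C[1]: S = E(K, 3) = 11; 13 ⊕ 11 = 6.
C[2]: S = E(K, 11) = 3; 12 ⊕ 3 = 15.
C[3]: S = E(K, 3) = 11; 13 ⊕ 11 = 6.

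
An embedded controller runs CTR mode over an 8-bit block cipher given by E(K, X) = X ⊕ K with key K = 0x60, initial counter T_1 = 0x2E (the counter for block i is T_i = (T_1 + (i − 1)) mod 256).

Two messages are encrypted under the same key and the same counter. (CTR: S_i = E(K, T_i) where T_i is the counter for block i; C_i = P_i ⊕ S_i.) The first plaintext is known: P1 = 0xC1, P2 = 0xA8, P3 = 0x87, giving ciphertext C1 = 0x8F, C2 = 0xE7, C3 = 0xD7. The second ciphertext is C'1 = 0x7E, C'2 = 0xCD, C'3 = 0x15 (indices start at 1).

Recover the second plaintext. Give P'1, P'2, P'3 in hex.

In CTR with a reused counter, both messages share the same keystream S_i, so C_i ⊕ C'_i = P_i ⊕ P'_i and thus P'_i = P_i ⊕ C_i ⊕ C'_i.
P'1: 0xC1 ⊕ 0x8F ⊕ 0x7E = 0x30.
P'2: 0xA8 ⊕ 0xE7 ⊕ 0xCD = 0x82.
P'3: 0x87 ⊕ 0xD7 ⊕ 0x15 = 0x45.

P'1 = 0x30, P'2 = 0x82, P'3 = 0x45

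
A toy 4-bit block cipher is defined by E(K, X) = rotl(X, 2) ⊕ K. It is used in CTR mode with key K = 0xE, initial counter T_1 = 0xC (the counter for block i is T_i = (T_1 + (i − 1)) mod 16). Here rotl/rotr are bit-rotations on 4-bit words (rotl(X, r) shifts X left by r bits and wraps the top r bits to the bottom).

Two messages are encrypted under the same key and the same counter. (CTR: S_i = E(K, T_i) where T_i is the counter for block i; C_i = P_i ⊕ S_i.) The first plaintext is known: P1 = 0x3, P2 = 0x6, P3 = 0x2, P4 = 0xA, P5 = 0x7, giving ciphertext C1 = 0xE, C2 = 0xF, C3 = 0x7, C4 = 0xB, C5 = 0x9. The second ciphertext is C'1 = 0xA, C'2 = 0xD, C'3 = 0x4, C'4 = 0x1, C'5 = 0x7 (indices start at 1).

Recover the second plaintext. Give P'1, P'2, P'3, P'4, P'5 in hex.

In CTR with a reused counter, both messages share the same keystream S_i, so C_i ⊕ C'_i = P_i ⊕ P'_i and thus P'_i = P_i ⊕ C_i ⊕ C'_i.
P'1: 0x3 ⊕ 0xE ⊕ 0xA = 0x7.
P'2: 0x6 ⊕ 0xF ⊕ 0xD = 0x4.
P'3: 0x2 ⊕ 0x7 ⊕ 0x4 = 0x1.
P'4: 0xA ⊕ 0xB ⊕ 0x1 = 0x0.
P'5: 0x7 ⊕ 0x9 ⊕ 0x7 = 0x9.

P'1 = 0x7, P'2 = 0x4, P'3 = 0x1, P'4 = 0x0, P'5 = 0x9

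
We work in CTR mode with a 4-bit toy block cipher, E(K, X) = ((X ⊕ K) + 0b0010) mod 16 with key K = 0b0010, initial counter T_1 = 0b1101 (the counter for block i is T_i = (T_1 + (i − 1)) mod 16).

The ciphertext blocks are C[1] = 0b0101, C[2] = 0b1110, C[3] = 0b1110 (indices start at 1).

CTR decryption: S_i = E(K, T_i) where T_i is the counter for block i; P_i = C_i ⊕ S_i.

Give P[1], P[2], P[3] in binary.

P[1] = 0b0100, P[2] = 0b0000, P[3] = 0b0001

P[1]: T = 0b1101, S = E(K, T) = 0b0001; 0b0101 ⊕ 0b0001 = 0b0100.
P[2]: T = 0b1110, S = E(K, T) = 0b1110; 0b1110 ⊕ 0b1110 = 0b0000.
P[3]: T = 0b1111, S = E(K, T) = 0b1111; 0b1110 ⊕ 0b1111 = 0b0001.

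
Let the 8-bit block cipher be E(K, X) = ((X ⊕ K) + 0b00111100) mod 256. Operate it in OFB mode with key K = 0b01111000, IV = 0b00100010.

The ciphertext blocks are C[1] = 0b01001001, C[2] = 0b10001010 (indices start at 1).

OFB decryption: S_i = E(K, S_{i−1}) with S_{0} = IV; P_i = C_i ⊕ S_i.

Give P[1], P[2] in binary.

P[1] = 0b11011111, P[2] = 0b10100000

P[1]: S = E(K, 0b00100010) = 0b10010110; 0b01001001 ⊕ 0b10010110 = 0b11011111.
P[2]: S = E(K, 0b10010110) = 0b00101010; 0b10001010 ⊕ 0b00101010 = 0b10100000.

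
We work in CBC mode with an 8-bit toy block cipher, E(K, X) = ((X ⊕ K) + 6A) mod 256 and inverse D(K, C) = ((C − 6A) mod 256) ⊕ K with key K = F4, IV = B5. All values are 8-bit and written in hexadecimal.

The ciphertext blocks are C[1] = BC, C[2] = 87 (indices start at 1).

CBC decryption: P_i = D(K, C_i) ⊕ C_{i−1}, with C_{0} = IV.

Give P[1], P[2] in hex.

P[1]: D(K, BC) = A6; A6 ⊕ B5 = 13.
P[2]: D(K, 87) = E9; E9 ⊕ BC = 55.

P[1] = 13, P[2] = 55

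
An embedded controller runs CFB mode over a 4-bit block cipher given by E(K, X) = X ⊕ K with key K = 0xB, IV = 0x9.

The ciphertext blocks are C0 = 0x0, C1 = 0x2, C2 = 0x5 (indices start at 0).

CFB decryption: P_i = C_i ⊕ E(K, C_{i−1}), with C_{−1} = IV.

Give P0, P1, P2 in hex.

P0: E(K, 0x9) = 0x2; 0x0 ⊕ 0x2 = 0x2.
P1: E(K, 0x0) = 0xB; 0x2 ⊕ 0xB = 0x9.
P2: E(K, 0x2) = 0x9; 0x5 ⊕ 0x9 = 0xC.

P0 = 0x2, P1 = 0x9, P2 = 0xC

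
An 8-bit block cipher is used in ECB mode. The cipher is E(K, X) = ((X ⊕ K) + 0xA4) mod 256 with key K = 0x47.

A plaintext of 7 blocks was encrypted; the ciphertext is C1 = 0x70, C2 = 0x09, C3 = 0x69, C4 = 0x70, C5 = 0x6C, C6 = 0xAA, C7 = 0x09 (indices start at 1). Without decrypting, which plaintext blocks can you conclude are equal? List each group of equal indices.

ECB encrypts each block independently with the same key, so equal ciphertext blocks imply equal plaintext blocks.
C1 = C4 = 0x70, so P1 = P4.
C2 = C7 = 0x09, so P2 = P7.

P1 = P4; P2 = P7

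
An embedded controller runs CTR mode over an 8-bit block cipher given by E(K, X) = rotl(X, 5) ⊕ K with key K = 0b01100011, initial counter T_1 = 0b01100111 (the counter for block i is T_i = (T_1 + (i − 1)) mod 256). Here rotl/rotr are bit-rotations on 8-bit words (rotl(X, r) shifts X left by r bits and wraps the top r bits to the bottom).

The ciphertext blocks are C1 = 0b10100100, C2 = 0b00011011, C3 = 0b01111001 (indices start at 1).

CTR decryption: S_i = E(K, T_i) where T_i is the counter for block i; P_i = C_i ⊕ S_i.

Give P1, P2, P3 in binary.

P1: T = 0b01100111, S = E(K, T) = 0b10001111; 0b10100100 ⊕ 0b10001111 = 0b00101011.
P2: T = 0b01101000, S = E(K, T) = 0b01101110; 0b00011011 ⊕ 0b01101110 = 0b01110101.
P3: T = 0b01101001, S = E(K, T) = 0b01001110; 0b01111001 ⊕ 0b01001110 = 0b00110111.

P1 = 0b00101011, P2 = 0b01110101, P3 = 0b00110111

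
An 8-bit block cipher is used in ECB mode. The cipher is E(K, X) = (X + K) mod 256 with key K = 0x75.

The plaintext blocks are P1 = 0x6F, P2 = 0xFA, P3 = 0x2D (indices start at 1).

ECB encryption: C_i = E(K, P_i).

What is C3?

C3 = 0xA2

C3: E(K, 0x2D) = 0xA2.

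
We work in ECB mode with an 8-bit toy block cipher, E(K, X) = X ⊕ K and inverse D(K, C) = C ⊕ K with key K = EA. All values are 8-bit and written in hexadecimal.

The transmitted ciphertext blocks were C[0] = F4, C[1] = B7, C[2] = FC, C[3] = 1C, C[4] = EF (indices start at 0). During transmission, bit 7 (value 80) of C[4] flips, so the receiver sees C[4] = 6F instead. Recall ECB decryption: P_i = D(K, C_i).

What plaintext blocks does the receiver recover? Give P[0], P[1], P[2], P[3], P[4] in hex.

Only C[4] changed, to 6F. In ECB, a change in C_i affects only P_i. Decrypting the received ciphertext:
P[0]: D(K, F4) = 1E.
P[1]: D(K, B7) = 5D.
P[2]: D(K, FC) = 16.
P[3]: D(K, 1C) = F6.
P[4]: D(K, 6F) = 85.
Blocks that differ from the original plaintext: P[4].

P[0] = 1E, P[1] = 5D, P[2] = 16, P[3] = F6, P[4] = 85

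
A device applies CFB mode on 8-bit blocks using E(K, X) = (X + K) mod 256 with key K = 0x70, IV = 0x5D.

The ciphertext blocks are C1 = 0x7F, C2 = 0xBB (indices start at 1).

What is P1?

P1 = 0xB2

CFB decryption: P_i = C_i ⊕ E(K, C_{i−1}), with C_{0} = IV.
P1: E(K, 0x5D) = 0xCD; 0x7F ⊕ 0xCD = 0xB2.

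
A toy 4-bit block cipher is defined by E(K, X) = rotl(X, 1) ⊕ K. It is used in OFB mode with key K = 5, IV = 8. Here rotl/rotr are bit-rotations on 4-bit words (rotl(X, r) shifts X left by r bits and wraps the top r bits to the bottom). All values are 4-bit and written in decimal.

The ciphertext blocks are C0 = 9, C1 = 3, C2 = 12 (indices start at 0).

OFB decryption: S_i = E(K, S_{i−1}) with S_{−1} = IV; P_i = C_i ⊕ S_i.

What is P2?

P0: S = E(K, 8) = 4; 9 ⊕ 4 = 13.
P1: S = E(K, 4) = 13; 3 ⊕ 13 = 14.
P2: S = E(K, 13) = 14; 12 ⊕ 14 = 2.

P2 = 2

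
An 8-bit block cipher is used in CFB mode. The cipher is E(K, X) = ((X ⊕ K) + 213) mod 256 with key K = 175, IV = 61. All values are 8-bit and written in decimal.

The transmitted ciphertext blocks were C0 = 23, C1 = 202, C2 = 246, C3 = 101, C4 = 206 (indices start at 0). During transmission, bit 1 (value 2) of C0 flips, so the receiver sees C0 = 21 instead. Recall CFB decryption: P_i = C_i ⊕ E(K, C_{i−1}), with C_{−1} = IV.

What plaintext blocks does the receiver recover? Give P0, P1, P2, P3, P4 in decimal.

P0 = 114, P1 = 69, P2 = 204, P3 = 75, P4 = 81

Only C0 changed, to 21. In CFB, a change in C_i flips the same bit in P_i and garbles P_{i+1}. Decrypting the received ciphertext:
P0: E(K, 61) = 103; 21 ⊕ 103 = 114.
P1: E(K, 21) = 143; 202 ⊕ 143 = 69.
P2: E(K, 202) = 58; 246 ⊕ 58 = 204.
P3: E(K, 246) = 46; 101 ⊕ 46 = 75.
P4: E(K, 101) = 159; 206 ⊕ 159 = 81.
Blocks that differ from the original plaintext: P0, P1.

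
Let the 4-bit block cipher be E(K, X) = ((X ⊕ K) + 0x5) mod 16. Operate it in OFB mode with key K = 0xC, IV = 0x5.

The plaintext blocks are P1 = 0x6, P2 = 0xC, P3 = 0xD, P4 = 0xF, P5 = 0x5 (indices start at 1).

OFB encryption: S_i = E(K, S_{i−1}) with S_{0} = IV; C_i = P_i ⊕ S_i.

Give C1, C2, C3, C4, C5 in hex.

C1 = 0x8, C2 = 0xB, C3 = 0xD, C4 = 0xE, C5 = 0x7

C1: S = E(K, 0x5) = 0xE; 0x6 ⊕ 0xE = 0x8.
C2: S = E(K, 0xE) = 0x7; 0xC ⊕ 0x7 = 0xB.
C3: S = E(K, 0x7) = 0x0; 0xD ⊕ 0x0 = 0xD.
C4: S = E(K, 0x0) = 0x1; 0xF ⊕ 0x1 = 0xE.
C5: S = E(K, 0x1) = 0x2; 0x5 ⊕ 0x2 = 0x7.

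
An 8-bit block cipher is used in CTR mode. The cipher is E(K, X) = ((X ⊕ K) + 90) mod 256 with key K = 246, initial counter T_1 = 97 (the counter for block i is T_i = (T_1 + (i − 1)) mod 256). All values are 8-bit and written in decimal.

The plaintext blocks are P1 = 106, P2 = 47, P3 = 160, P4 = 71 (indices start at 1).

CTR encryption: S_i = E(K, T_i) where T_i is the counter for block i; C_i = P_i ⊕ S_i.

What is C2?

C2 = 193

C1: T = 97, S = E(K, T) = 241; 106 ⊕ 241 = 155.
C2: T = 98, S = E(K, T) = 238; 47 ⊕ 238 = 193.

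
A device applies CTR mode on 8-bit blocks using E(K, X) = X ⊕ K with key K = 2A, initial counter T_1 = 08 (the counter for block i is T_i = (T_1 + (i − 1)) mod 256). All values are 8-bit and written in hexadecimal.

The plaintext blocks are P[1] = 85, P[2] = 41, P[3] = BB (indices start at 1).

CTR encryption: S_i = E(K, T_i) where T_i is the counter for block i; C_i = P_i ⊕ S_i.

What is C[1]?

C[1] = A7

C[1]: T = 08, S = E(K, T) = 22; 85 ⊕ 22 = A7.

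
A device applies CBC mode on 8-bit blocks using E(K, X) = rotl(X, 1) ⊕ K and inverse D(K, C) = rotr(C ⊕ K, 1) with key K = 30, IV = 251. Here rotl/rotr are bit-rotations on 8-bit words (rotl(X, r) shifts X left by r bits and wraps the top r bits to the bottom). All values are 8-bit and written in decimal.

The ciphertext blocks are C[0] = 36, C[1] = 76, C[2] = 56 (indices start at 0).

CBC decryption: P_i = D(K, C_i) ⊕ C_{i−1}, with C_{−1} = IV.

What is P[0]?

P[0] = 230

P[0]: D(K, 36) = 29; 29 ⊕ 251 = 230.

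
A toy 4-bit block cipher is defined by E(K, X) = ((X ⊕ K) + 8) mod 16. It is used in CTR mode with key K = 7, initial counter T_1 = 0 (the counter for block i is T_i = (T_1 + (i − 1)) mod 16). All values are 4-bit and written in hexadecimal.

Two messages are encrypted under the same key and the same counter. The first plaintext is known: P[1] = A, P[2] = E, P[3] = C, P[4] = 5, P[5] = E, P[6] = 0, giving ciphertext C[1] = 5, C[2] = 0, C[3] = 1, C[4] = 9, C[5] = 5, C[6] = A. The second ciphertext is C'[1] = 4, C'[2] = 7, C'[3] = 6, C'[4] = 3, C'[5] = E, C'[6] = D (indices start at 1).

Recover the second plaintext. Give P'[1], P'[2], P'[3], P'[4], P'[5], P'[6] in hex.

P'[1] = B, P'[2] = 9, P'[3] = B, P'[4] = F, P'[5] = 5, P'[6] = 7

In CTR with a reused counter, both messages share the same keystream S_i, so C_i ⊕ C'_i = P_i ⊕ P'_i and thus P'_i = P_i ⊕ C_i ⊕ C'_i.
P'[1]: A ⊕ 5 ⊕ 4 = B.
P'[2]: E ⊕ 0 ⊕ 7 = 9.
P'[3]: C ⊕ 1 ⊕ 6 = B.
P'[4]: 5 ⊕ 9 ⊕ 3 = F.
P'[5]: E ⊕ 5 ⊕ E = 5.
P'[6]: 0 ⊕ A ⊕ D = 7.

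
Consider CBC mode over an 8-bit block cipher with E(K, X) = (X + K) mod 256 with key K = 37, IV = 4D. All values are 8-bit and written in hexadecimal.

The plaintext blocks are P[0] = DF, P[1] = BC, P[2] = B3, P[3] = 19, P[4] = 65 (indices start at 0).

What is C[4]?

C[4] = 1A

CBC encryption: C_i = E(K, P_i ⊕ C_{i−1}), with C_{−1} = IV.
C[0]: P[0] ⊕ 4D = 92; E(K, 92) = C9.
C[1]: P[1] ⊕ C9 = 75; E(K, 75) = AC.
C[2]: P[2] ⊕ AC = 1F; E(K, 1F) = 56.
C[3]: P[3] ⊕ 56 = 4F; E(K, 4F) = 86.
C[4]: P[4] ⊕ 86 = E3; E(K, E3) = 1A.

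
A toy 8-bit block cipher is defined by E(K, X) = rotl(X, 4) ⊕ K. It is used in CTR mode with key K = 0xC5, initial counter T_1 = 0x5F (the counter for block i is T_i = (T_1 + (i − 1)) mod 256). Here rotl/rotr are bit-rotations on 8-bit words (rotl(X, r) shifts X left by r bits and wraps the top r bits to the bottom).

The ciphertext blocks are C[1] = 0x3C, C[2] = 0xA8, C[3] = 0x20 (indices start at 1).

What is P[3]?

P[3] = 0xF3

CTR decryption: S_i = E(K, T_i) where T_i is the counter for block i; P_i = C_i ⊕ S_i.
P[3]: T = 0x61, S = E(K, T) = 0xD3; 0x20 ⊕ 0xD3 = 0xF3.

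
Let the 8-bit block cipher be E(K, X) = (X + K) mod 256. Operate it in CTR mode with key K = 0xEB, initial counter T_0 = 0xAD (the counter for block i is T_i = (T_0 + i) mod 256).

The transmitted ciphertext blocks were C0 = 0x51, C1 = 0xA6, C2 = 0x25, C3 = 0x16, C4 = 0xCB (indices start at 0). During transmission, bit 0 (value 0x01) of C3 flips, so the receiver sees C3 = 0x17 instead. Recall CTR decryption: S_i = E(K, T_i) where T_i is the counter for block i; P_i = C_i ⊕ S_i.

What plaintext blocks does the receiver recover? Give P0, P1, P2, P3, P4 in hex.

P0 = 0xC9, P1 = 0x3F, P2 = 0xBF, P3 = 0x8C, P4 = 0x57

Only C3 changed, to 0x17. In CTR, a change in C_i flips the same bit in P_i only; the keystream is unaffected. Decrypting the received ciphertext:
P0: T = 0xAD, S = E(K, T) = 0x98; 0x51 ⊕ 0x98 = 0xC9.
P1: T = 0xAE, S = E(K, T) = 0x99; 0xA6 ⊕ 0x99 = 0x3F.
P2: T = 0xAF, S = E(K, T) = 0x9A; 0x25 ⊕ 0x9A = 0xBF.
P3: T = 0xB0, S = E(K, T) = 0x9B; 0x17 ⊕ 0x9B = 0x8C.
P4: T = 0xB1, S = E(K, T) = 0x9C; 0xCB ⊕ 0x9C = 0x57.
Blocks that differ from the original plaintext: P3.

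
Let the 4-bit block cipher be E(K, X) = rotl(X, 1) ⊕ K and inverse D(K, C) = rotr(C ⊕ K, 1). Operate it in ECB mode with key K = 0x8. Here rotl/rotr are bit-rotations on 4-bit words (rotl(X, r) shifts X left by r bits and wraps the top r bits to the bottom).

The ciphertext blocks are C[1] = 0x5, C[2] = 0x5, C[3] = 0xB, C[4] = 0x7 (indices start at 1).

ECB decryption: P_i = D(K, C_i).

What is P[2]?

P[2] = 0xE

P[2]: D(K, 0x5) = 0xE.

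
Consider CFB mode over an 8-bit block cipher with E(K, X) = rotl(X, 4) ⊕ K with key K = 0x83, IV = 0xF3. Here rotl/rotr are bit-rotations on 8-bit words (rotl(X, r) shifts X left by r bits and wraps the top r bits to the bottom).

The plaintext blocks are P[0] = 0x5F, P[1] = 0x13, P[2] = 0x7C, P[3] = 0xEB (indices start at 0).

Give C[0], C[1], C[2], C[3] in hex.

C[0] = 0xE3, C[1] = 0xAE, C[2] = 0x15, C[3] = 0x39

CFB encryption: C_i = P_i ⊕ E(K, C_{i−1}), with C_{−1} = IV.
C[0]: E(K, 0xF3) = 0xBC; 0x5F ⊕ 0xBC = 0xE3.
C[1]: E(K, 0xE3) = 0xBD; 0x13 ⊕ 0xBD = 0xAE.
C[2]: E(K, 0xAE) = 0x69; 0x7C ⊕ 0x69 = 0x15.
C[3]: E(K, 0x15) = 0xD2; 0xEB ⊕ 0xD2 = 0x39.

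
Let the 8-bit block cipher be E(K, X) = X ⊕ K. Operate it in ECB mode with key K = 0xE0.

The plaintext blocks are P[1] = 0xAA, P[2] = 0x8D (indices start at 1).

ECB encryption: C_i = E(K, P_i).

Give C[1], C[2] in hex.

C[1] = 0x4A, C[2] = 0x6D

C[1]: E(K, 0xAA) = 0x4A.
C[2]: E(K, 0x8D) = 0x6D.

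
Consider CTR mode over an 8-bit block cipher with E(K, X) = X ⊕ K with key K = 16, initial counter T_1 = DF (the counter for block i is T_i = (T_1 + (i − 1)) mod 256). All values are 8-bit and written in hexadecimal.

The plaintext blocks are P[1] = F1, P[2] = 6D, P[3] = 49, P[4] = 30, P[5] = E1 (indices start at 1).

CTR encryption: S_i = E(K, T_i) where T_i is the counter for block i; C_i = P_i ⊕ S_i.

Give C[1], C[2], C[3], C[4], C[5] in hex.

C[1] = 38, C[2] = 9B, C[3] = BE, C[4] = C4, C[5] = 14

C[1]: T = DF, S = E(K, T) = C9; F1 ⊕ C9 = 38.
C[2]: T = E0, S = E(K, T) = F6; 6D ⊕ F6 = 9B.
C[3]: T = E1, S = E(K, T) = F7; 49 ⊕ F7 = BE.
C[4]: T = E2, S = E(K, T) = F4; 30 ⊕ F4 = C4.
C[5]: T = E3, S = E(K, T) = F5; E1 ⊕ F5 = 14.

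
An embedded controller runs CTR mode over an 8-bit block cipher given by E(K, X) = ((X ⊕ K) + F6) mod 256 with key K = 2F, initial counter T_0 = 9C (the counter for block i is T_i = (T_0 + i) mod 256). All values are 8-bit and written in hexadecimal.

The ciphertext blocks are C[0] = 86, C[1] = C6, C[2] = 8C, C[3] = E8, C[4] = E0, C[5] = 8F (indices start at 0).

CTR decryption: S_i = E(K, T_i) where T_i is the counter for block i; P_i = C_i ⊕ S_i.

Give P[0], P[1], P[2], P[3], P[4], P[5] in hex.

P[0]: T = 9C, S = E(K, T) = A9; 86 ⊕ A9 = 2F.
P[1]: T = 9D, S = E(K, T) = A8; C6 ⊕ A8 = 6E.
P[2]: T = 9E, S = E(K, T) = A7; 8C ⊕ A7 = 2B.
P[3]: T = 9F, S = E(K, T) = A6; E8 ⊕ A6 = 4E.
P[4]: T = A0, S = E(K, T) = 85; E0 ⊕ 85 = 65.
P[5]: T = A1, S = E(K, T) = 84; 8F ⊕ 84 = 0B.

P[0] = 2F, P[1] = 6E, P[2] = 2B, P[3] = 4E, P[4] = 65, P[5] = 0B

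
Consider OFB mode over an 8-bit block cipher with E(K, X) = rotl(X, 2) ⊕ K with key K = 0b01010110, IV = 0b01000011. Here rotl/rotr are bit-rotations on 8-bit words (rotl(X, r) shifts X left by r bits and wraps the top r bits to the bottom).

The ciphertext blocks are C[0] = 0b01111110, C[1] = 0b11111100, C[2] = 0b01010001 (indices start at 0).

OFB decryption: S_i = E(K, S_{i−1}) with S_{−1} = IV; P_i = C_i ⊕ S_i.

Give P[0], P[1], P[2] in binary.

P[0] = 0b00100101, P[1] = 0b11000111, P[2] = 0b11101011

P[0]: S = E(K, 0b01000011) = 0b01011011; 0b01111110 ⊕ 0b01011011 = 0b00100101.
P[1]: S = E(K, 0b01011011) = 0b00111011; 0b11111100 ⊕ 0b00111011 = 0b11000111.
P[2]: S = E(K, 0b00111011) = 0b10111010; 0b01010001 ⊕ 0b10111010 = 0b11101011.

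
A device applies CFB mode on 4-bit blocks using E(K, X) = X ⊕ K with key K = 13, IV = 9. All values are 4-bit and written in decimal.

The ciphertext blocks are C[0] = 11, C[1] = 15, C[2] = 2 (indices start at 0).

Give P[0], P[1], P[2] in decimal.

P[0] = 15, P[1] = 9, P[2] = 0

CFB decryption: P_i = C_i ⊕ E(K, C_{i−1}), with C_{−1} = IV.
P[0]: E(K, 9) = 4; 11 ⊕ 4 = 15.
P[1]: E(K, 11) = 6; 15 ⊕ 6 = 9.
P[2]: E(K, 15) = 2; 2 ⊕ 2 = 0.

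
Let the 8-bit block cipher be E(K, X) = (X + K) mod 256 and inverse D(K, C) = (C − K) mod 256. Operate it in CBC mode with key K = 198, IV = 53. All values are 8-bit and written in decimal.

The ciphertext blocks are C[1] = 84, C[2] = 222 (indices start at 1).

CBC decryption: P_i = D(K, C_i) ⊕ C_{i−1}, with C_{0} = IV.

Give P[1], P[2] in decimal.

P[1] = 187, P[2] = 76

P[1]: D(K, 84) = 142; 142 ⊕ 53 = 187.
P[2]: D(K, 222) = 24; 24 ⊕ 84 = 76.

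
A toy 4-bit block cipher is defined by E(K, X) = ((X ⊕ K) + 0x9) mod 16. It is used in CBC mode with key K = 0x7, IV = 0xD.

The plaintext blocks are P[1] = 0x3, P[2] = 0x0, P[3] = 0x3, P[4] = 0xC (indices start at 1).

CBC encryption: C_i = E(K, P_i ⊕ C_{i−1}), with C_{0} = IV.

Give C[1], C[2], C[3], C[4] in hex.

C[1]: P[1] ⊕ 0xD = 0xE; E(K, 0xE) = 0x2.
C[2]: P[2] ⊕ 0x2 = 0x2; E(K, 0x2) = 0xE.
C[3]: P[3] ⊕ 0xE = 0xD; E(K, 0xD) = 0x3.
C[4]: P[4] ⊕ 0x3 = 0xF; E(K, 0xF) = 0x1.

C[1] = 0x2, C[2] = 0xE, C[3] = 0x3, C[4] = 0x1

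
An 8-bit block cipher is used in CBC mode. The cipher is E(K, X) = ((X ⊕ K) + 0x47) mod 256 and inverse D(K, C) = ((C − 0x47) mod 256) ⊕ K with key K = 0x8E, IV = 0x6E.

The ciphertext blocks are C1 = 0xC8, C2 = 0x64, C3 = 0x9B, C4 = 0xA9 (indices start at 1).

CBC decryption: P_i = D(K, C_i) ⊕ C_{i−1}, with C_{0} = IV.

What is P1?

P1 = 0x61

P1: D(K, 0xC8) = 0x0F; 0x0F ⊕ 0x6E = 0x61.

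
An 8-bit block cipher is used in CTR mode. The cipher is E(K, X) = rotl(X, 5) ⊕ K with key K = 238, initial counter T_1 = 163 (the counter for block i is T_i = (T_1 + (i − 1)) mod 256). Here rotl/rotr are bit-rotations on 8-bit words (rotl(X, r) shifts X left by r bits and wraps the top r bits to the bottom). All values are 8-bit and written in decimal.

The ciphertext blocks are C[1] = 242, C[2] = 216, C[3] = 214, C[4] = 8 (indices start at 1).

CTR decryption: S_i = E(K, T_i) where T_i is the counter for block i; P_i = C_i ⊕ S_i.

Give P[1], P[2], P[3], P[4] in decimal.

P[1]: T = 163, S = E(K, T) = 154; 242 ⊕ 154 = 104.
P[2]: T = 164, S = E(K, T) = 122; 216 ⊕ 122 = 162.
P[3]: T = 165, S = E(K, T) = 90; 214 ⊕ 90 = 140.
P[4]: T = 166, S = E(K, T) = 58; 8 ⊕ 58 = 50.

P[1] = 104, P[2] = 162, P[3] = 140, P[4] = 50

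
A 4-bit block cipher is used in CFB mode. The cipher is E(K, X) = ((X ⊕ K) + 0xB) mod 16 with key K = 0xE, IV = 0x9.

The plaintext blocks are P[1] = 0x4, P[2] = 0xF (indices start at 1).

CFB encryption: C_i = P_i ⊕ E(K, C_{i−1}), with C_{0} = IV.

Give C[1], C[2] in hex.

C[1]: E(K, 0x9) = 0x2; 0x4 ⊕ 0x2 = 0x6.
C[2]: E(K, 0x6) = 0x3; 0xF ⊕ 0x3 = 0xC.

C[1] = 0x6, C[2] = 0xC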